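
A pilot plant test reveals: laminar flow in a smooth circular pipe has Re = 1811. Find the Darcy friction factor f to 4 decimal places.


f = 64 / Re
f = 64 / 1811
f = 0.0353


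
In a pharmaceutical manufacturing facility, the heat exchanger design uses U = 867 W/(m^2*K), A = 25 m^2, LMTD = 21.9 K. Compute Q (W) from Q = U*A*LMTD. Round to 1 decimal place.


Q = U * A * LMTD
Q = 867 * 25 * 21.9
Q = 474682.5 W


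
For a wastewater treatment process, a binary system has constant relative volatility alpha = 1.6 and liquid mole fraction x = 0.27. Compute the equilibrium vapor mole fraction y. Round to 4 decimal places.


y = alpha*x / (1 + (alpha-1)*x)
y = 1.6*0.27 / (1 + (1.6-1)*0.27)
y = 0.432 / (1 + 0.162)
y = 0.432 / 1.162
y = 0.3718


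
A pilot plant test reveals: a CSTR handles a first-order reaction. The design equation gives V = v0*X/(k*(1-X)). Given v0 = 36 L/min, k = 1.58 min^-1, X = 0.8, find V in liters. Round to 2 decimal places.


V = v0 * X / (k * (1 - X))
V = 36 * 0.8 / (1.58 * (1 - 0.8))
V = 28.8 / (1.58 * 0.2)
V = 28.8 / 0.316
V = 91.14 L


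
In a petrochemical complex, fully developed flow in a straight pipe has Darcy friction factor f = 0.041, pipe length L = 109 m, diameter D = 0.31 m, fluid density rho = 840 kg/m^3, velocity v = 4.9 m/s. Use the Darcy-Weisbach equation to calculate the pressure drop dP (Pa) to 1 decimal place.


dP = f * (L/D) * (rho*v^2/2)
dP = 0.041 * (109/0.31) * (840*4.9^2/2)
L/D = 351.61290323
rho*v^2/2 = 840*24.01/2 = 10084.2
dP = 0.041 * 351.61290323 * 10084.2
dP = 145375.1 Pa


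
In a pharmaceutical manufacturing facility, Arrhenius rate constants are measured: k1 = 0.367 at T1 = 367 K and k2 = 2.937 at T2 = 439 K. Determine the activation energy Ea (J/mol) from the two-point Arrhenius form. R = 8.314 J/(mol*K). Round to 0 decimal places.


Ea = R * ln(k2/k1) / (1/T1 - 1/T2)
ln(k2/k1) = ln(2.937/0.367) = 2.0797821
1/T1 - 1/T2 = 1/367 - 1/439 = 0.000446891312
Ea = 8.314 * 2.0797821 / 0.000446891312
Ea = 38692 J/mol


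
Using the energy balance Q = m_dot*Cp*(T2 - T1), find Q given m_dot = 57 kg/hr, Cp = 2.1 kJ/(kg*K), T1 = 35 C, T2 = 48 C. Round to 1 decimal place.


Q = m_dot * Cp * (T2 - T1)
Q = 57 * 2.1 * (48 - 35)
Q = 57 * 2.1 * 13
Q = 1556.1 kJ/hr


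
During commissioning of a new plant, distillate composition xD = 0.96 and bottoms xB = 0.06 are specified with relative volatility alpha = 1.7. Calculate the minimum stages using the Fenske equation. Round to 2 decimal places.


N_min = ln((xD*(1-xB))/(xB*(1-xD))) / ln(alpha)
Numerator inside ln: 0.9024 / 0.0024 = 376.0
ln(376.0) = 5.929589
ln(alpha) = ln(1.7) = 0.530628
N_min = 5.929589 / 0.530628 = 11.17


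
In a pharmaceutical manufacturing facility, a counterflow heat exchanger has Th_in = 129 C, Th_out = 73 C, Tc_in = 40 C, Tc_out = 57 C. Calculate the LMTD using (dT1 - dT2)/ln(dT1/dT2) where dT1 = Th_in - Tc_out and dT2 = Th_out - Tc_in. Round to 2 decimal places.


dT1 = Th_in - Tc_out = 129 - 57 = 72
dT2 = Th_out - Tc_in = 73 - 40 = 33
LMTD = (dT1 - dT2) / ln(dT1/dT2)
LMTD = (72 - 33) / ln(72/33)
LMTD = 49.99 K


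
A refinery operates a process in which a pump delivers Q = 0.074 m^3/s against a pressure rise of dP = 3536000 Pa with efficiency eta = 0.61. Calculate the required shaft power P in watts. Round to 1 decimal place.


P = Q * dP / eta
P = 0.074 * 3536000 / 0.61
P = 261664.0 / 0.61
P = 428957.4 W


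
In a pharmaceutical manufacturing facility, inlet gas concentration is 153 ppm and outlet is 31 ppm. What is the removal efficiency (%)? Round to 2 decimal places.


Efficiency = (G_in - G_out) / G_in * 100%
Efficiency = (153 - 31) / 153 * 100
Efficiency = 122 / 153 * 100
Efficiency = 79.74%


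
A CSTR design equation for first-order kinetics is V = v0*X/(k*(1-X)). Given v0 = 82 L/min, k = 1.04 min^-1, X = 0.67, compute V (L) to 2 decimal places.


V = v0 * X / (k * (1 - X))
V = 82 * 0.67 / (1.04 * (1 - 0.67))
V = 54.94 / (1.04 * 0.33)
V = 54.94 / 0.3432
V = 160.08 L


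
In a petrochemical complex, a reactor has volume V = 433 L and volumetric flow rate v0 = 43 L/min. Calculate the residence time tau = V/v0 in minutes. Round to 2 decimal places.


tau = V / v0
tau = 433 / 43
tau = 10.07 min


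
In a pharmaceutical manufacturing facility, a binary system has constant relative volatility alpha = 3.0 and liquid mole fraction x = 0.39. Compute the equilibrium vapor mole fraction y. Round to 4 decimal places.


y = alpha*x / (1 + (alpha-1)*x)
y = 3.0*0.39 / (1 + (3.0-1)*0.39)
y = 1.17 / (1 + 0.78)
y = 1.17 / 1.78
y = 0.6573


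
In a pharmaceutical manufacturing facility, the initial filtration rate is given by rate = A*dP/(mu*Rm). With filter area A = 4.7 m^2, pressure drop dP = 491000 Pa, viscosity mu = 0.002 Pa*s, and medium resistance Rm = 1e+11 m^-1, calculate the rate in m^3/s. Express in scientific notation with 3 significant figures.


rate = A * dP / (mu * Rm)
rate = 4.7 * 491000 / (0.002 * 1e+11)
rate = 2307700.0 / 2.000e+08
rate = 1.15e-02 m^3/s


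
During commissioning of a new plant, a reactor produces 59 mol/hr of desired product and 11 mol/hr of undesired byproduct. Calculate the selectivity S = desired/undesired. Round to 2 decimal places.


S = desired product rate / undesired product rate
S = 59 / 11
S = 5.36


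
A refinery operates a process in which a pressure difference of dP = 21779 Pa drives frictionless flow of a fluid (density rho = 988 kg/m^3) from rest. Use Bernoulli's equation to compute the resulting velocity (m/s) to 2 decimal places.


v = sqrt(2*dP/rho)
v = sqrt(2*21779/988)
v = sqrt(44.087045)
v = 6.64 m/s


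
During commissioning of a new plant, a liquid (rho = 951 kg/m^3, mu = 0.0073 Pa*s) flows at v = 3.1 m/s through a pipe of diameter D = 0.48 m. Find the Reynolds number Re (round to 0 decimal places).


Re = rho * v * D / mu
Re = 951 * 3.1 * 0.48 / 0.0073
Re = 1415.088 / 0.0073
Re = 193848


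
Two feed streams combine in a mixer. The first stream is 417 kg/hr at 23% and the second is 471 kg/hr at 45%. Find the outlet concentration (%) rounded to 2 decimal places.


Mass balance on solute: F1*x1 + F2*x2 = F3*x3
F3 = F1 + F2 = 417 + 471 = 888 kg/hr
x3 = (F1*x1 + F2*x2)/F3
x3 = (417*0.23 + 471*0.45) / 888
x3 = 34.67%


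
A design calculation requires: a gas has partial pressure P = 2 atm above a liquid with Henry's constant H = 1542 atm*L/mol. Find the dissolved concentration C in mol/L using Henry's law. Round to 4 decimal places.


C = P / H
C = 2 / 1542
C = 0.0013 mol/L


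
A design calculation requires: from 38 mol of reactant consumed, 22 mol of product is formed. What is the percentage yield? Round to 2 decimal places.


Yield = (moles product / moles consumed) * 100%
Yield = (22 / 38) * 100
Yield = 0.5789 * 100
Yield = 57.89%


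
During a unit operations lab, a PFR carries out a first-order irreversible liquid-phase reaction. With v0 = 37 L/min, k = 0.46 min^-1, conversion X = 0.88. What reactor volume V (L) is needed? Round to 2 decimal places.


V = (v0/k) * ln(1/(1-X))
V = (37/0.46) * ln(1/(1-0.88))
V = 80.434783 * ln(8.333333)
V = 80.434783 * 2.120263
V = 170.54 L


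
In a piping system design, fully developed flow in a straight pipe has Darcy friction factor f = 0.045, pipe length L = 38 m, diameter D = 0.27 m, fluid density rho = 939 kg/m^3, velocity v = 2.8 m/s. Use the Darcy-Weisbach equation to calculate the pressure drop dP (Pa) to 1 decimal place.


dP = f * (L/D) * (rho*v^2/2)
dP = 0.045 * (38/0.27) * (939*2.8^2/2)
L/D = 140.74074074
rho*v^2/2 = 939*7.84/2 = 3680.88
dP = 0.045 * 140.74074074 * 3680.88
dP = 23312.2 Pa


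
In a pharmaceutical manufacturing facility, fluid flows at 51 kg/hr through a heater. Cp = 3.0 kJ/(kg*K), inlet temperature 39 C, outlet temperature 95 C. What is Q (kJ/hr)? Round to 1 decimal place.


Q = m_dot * Cp * (T2 - T1)
Q = 51 * 3.0 * (95 - 39)
Q = 51 * 3.0 * 56
Q = 8568.0 kJ/hr


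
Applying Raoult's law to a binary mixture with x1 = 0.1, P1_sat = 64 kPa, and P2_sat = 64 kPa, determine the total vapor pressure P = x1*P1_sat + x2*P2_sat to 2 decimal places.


P = x1*P1_sat + x2*P2_sat
x2 = 1 - x1 = 1 - 0.1 = 0.9
P = 0.1*64 + 0.9*64
P = 6.4 + 57.6
P = 64.00 kPa


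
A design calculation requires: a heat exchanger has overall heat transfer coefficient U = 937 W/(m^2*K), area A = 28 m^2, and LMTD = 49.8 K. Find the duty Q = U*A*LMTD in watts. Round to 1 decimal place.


Q = U * A * LMTD
Q = 937 * 28 * 49.8
Q = 1306552.8 W


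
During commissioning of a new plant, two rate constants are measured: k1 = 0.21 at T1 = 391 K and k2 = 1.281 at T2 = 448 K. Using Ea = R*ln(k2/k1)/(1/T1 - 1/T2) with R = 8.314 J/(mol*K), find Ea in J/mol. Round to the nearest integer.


Ea = R * ln(k2/k1) / (1/T1 - 1/T2)
ln(k2/k1) = ln(1.281/0.21) = 1.8082888
1/T1 - 1/T2 = 1/391 - 1/448 = 0.0003254019
Ea = 8.314 * 1.8082888 / 0.0003254019
Ea = 46202 J/mol


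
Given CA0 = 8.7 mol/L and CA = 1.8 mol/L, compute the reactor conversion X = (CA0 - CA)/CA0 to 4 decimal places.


X = (CA0 - CA) / CA0
X = (8.7 - 1.8) / 8.7
X = 6.9 / 8.7
X = 0.7931


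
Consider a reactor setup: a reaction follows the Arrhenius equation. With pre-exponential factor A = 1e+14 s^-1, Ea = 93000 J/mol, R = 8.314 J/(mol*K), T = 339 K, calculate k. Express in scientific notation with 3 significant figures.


k = A * exp(-Ea/(R*T))
k = 1e+14 * exp(-93000 / (8.314 * 339))
k = 1e+14 * exp(-32.996907)
k = 4.67e-01


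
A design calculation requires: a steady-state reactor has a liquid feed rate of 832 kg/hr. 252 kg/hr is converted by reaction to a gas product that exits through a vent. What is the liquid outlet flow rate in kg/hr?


Steady-state mass balance on the main outlet: F_out = F_in - F_removed
F_out = 832 - 252
F_out = 580 kg/hr


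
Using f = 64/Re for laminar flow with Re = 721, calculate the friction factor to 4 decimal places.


f = 64 / Re
f = 64 / 721
f = 0.0888


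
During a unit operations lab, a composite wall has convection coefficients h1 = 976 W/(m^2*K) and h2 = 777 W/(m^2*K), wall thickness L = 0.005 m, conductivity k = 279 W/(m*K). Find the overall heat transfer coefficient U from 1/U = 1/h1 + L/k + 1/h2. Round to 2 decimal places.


1/U = 1/h1 + L/k + 1/h2
1/U = 1/976 + 0.005/279 + 1/777
1/U = 0.0010245902 + 1.79211e-05 + 0.0012870013
1/U = 0.0023295126
U = 429.27 W/(m^2*K)


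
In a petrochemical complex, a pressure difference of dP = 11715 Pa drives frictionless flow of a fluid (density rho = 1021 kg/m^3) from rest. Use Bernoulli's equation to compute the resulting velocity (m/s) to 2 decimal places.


v = sqrt(2*dP/rho)
v = sqrt(2*11715/1021)
v = sqrt(22.94809)
v = 4.79 m/s


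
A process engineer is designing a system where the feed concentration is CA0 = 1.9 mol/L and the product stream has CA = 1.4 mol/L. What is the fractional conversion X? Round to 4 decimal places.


X = (CA0 - CA) / CA0
X = (1.9 - 1.4) / 1.9
X = 0.5 / 1.9
X = 0.2632


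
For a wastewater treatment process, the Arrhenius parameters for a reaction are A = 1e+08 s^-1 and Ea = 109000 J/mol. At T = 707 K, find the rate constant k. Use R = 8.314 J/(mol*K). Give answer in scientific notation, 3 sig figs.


k = A * exp(-Ea/(R*T))
k = 1e+08 * exp(-109000 / (8.314 * 707))
k = 1e+08 * exp(-18.543729)
k = 8.84e-01


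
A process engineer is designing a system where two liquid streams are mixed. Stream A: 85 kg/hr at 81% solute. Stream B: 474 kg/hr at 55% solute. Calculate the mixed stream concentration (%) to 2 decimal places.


Mass balance on solute: F1*x1 + F2*x2 = F3*x3
F3 = F1 + F2 = 85 + 474 = 559 kg/hr
x3 = (F1*x1 + F2*x2)/F3
x3 = (85*0.81 + 474*0.55) / 559
x3 = 58.95%


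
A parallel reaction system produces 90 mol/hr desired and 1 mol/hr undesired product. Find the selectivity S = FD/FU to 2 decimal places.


S = desired product rate / undesired product rate
S = 90 / 1
S = 90.00


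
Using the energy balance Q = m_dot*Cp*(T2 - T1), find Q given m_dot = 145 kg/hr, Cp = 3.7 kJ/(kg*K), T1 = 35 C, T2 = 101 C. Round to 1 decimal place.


Q = m_dot * Cp * (T2 - T1)
Q = 145 * 3.7 * (101 - 35)
Q = 145 * 3.7 * 66
Q = 35409.0 kJ/hr


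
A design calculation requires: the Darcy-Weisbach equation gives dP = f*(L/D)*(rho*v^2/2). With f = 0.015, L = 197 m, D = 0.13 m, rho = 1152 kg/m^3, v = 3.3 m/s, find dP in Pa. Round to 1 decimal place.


dP = f * (L/D) * (rho*v^2/2)
dP = 0.015 * (197/0.13) * (1152*3.3^2/2)
L/D = 1515.38461538
rho*v^2/2 = 1152*10.89/2 = 6272.64
dP = 0.015 * 1515.38461538 * 6272.64
dP = 142581.9 Pa


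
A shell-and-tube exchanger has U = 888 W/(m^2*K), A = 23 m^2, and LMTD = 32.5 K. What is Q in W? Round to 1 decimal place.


Q = U * A * LMTD
Q = 888 * 23 * 32.5
Q = 663780.0 W


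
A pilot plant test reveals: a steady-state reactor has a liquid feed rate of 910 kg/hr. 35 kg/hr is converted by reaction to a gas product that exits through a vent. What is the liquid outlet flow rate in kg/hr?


Steady-state mass balance on the main outlet: F_out = F_in - F_removed
F_out = 910 - 35
F_out = 875 kg/hr


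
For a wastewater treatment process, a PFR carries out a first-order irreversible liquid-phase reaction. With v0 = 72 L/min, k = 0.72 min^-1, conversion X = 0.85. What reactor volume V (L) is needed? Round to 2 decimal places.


V = (v0/k) * ln(1/(1-X))
V = (72/0.72) * ln(1/(1-0.85))
V = 100.0 * ln(6.666667)
V = 100.0 * 1.89712
V = 189.71 L


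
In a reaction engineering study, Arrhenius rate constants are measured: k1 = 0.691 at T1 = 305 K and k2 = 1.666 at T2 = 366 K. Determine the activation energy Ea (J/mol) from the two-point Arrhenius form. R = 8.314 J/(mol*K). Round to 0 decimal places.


Ea = R * ln(k2/k1) / (1/T1 - 1/T2)
ln(k2/k1) = ln(1.666/0.691) = 0.880041
1/T1 - 1/T2 = 1/305 - 1/366 = 0.000546448087
Ea = 8.314 * 0.880041 / 0.000546448087
Ea = 13389 J/mol


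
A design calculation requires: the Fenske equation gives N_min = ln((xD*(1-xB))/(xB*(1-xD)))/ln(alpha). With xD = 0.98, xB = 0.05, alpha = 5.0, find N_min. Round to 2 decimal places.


N_min = ln((xD*(1-xB))/(xB*(1-xD))) / ln(alpha)
Numerator inside ln: 0.931 / 0.001 = 931.0
ln(931.0) = 6.836259
ln(alpha) = ln(5.0) = 1.609438
N_min = 6.836259 / 1.609438 = 4.25


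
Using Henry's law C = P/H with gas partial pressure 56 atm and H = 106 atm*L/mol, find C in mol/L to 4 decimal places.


C = P / H
C = 56 / 106
C = 0.5283 mol/L


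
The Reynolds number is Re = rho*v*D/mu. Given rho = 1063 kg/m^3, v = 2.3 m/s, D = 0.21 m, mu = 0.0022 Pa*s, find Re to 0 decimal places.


Re = rho * v * D / mu
Re = 1063 * 2.3 * 0.21 / 0.0022
Re = 513.429 / 0.0022
Re = 233377


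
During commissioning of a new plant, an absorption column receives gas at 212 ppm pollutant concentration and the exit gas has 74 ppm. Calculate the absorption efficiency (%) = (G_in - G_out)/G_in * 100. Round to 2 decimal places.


Efficiency = (G_in - G_out) / G_in * 100%
Efficiency = (212 - 74) / 212 * 100
Efficiency = 138 / 212 * 100
Efficiency = 65.09%


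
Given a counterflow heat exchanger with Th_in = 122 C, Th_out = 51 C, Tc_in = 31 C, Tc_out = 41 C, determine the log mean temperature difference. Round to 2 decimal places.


dT1 = Th_in - Tc_out = 122 - 41 = 81
dT2 = Th_out - Tc_in = 51 - 31 = 20
LMTD = (dT1 - dT2) / ln(dT1/dT2)
LMTD = (81 - 20) / ln(81/20)
LMTD = 43.61 K


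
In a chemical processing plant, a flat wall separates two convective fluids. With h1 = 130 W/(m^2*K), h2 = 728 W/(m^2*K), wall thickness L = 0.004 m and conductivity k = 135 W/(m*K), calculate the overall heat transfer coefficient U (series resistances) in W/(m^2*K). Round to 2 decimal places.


1/U = 1/h1 + L/k + 1/h2
1/U = 1/130 + 0.004/135 + 1/728
1/U = 0.0076923077 + 2.96296e-05 + 0.0013736264
1/U = 0.0090955637
U = 109.94 W/(m^2*K)


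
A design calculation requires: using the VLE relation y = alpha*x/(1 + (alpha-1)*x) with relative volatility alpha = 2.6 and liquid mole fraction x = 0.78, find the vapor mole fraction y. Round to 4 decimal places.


y = alpha*x / (1 + (alpha-1)*x)
y = 2.6*0.78 / (1 + (2.6-1)*0.78)
y = 2.028 / (1 + 1.248)
y = 2.028 / 2.248
y = 0.9021


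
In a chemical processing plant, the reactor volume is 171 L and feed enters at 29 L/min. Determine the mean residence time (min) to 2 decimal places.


tau = V / v0
tau = 171 / 29
tau = 5.90 min


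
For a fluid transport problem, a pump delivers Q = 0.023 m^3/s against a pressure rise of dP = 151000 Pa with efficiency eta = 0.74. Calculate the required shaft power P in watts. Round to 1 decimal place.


P = Q * dP / eta
P = 0.023 * 151000 / 0.74
P = 3473.0 / 0.74
P = 4693.2 W


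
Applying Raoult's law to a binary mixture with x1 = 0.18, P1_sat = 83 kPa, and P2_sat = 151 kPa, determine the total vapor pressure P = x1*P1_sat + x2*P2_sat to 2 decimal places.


P = x1*P1_sat + x2*P2_sat
x2 = 1 - x1 = 1 - 0.18 = 0.82
P = 0.18*83 + 0.82*151
P = 14.94 + 123.82
P = 138.76 kPa


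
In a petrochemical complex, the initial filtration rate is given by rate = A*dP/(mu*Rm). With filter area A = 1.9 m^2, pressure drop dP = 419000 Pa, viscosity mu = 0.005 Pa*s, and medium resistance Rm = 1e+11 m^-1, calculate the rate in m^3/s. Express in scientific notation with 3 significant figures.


rate = A * dP / (mu * Rm)
rate = 1.9 * 419000 / (0.005 * 1e+11)
rate = 796100.0 / 5.000e+08
rate = 1.59e-03 m^3/s


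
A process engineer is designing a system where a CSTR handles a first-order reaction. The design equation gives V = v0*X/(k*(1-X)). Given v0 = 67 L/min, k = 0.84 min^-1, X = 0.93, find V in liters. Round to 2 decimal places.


V = v0 * X / (k * (1 - X))
V = 67 * 0.93 / (0.84 * (1 - 0.93))
V = 62.31 / (0.84 * 0.07)
V = 62.31 / 0.0588
V = 1059.69 L


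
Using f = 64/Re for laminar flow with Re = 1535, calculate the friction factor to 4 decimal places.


f = 64 / Re
f = 64 / 1535
f = 0.0417


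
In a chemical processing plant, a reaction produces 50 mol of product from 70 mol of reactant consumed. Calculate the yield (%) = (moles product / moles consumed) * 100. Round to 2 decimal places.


Yield = (moles product / moles consumed) * 100%
Yield = (50 / 70) * 100
Yield = 0.7143 * 100
Yield = 71.43%


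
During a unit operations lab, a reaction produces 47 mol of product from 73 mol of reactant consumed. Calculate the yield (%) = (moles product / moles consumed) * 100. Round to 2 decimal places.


Yield = (moles product / moles consumed) * 100%
Yield = (47 / 73) * 100
Yield = 0.6438 * 100
Yield = 64.38%


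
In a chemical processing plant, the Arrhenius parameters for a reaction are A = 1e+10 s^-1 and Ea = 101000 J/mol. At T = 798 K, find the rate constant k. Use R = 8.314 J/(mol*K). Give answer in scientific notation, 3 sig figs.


k = A * exp(-Ea/(R*T))
k = 1e+10 * exp(-101000 / (8.314 * 798))
k = 1e+10 * exp(-15.223288)
k = 2.45e+03


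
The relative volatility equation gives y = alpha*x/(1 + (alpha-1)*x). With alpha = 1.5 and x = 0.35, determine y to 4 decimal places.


y = alpha*x / (1 + (alpha-1)*x)
y = 1.5*0.35 / (1 + (1.5-1)*0.35)
y = 0.525 / (1 + 0.175)
y = 0.525 / 1.175
y = 0.4468


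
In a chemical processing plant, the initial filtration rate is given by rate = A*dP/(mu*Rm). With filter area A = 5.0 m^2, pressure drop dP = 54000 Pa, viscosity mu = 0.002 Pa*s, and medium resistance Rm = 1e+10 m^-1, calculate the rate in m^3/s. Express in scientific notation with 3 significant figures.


rate = A * dP / (mu * Rm)
rate = 5.0 * 54000 / (0.002 * 1e+10)
rate = 270000.0 / 2.000e+07
rate = 1.35e-02 m^3/s


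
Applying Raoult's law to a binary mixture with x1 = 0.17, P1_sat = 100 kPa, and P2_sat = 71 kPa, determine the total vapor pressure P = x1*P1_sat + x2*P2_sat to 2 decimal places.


P = x1*P1_sat + x2*P2_sat
x2 = 1 - x1 = 1 - 0.17 = 0.83
P = 0.17*100 + 0.83*71
P = 17.0 + 58.93
P = 75.93 kPa


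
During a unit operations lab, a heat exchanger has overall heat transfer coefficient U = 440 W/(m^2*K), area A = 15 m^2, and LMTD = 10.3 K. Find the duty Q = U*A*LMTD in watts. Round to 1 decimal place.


Q = U * A * LMTD
Q = 440 * 15 * 10.3
Q = 67980.0 W


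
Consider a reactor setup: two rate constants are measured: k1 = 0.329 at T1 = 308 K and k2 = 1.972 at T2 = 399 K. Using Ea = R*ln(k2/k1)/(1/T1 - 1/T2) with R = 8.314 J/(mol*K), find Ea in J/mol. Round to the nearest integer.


Ea = R * ln(k2/k1) / (1/T1 - 1/T2)
ln(k2/k1) = ln(1.972/0.329) = 1.7907458
1/T1 - 1/T2 = 1/308 - 1/399 = 0.000740487583
Ea = 8.314 * 1.7907458 / 0.000740487583
Ea = 20106 J/mol


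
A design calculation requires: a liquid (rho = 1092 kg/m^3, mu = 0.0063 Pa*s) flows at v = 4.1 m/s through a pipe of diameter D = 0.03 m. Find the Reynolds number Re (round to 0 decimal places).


Re = rho * v * D / mu
Re = 1092 * 4.1 * 0.03 / 0.0063
Re = 134.316 / 0.0063
Re = 21320


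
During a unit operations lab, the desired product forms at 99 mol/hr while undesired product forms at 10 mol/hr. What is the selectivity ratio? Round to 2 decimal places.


S = desired product rate / undesired product rate
S = 99 / 10
S = 9.90


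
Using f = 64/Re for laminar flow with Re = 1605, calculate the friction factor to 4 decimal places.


f = 64 / Re
f = 64 / 1605
f = 0.0399


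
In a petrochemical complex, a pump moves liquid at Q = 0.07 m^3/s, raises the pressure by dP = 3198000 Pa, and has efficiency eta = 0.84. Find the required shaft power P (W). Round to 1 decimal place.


P = Q * dP / eta
P = 0.07 * 3198000 / 0.84
P = 223860.0 / 0.84
P = 266500.0 W


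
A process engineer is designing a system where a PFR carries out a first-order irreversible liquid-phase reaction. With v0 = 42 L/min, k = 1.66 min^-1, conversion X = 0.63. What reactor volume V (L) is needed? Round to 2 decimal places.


V = (v0/k) * ln(1/(1-X))
V = (42/1.66) * ln(1/(1-0.63))
V = 25.301205 * ln(2.702703)
V = 25.301205 * 0.994252
V = 25.16 L


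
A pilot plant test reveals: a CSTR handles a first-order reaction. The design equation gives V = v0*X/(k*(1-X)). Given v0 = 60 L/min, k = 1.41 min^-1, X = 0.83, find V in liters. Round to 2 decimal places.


V = v0 * X / (k * (1 - X))
V = 60 * 0.83 / (1.41 * (1 - 0.83))
V = 49.8 / (1.41 * 0.17)
V = 49.8 / 0.2397
V = 207.76 L


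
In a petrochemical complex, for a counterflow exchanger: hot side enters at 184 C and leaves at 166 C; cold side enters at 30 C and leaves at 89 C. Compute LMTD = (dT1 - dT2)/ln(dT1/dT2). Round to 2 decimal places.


dT1 = Th_in - Tc_out = 184 - 89 = 95
dT2 = Th_out - Tc_in = 166 - 30 = 136
LMTD = (dT1 - dT2) / ln(dT1/dT2)
LMTD = (95 - 136) / ln(95/136)
LMTD = 114.28 K


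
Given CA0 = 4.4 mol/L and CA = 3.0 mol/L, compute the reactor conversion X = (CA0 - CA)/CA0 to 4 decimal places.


X = (CA0 - CA) / CA0
X = (4.4 - 3.0) / 4.4
X = 1.4 / 4.4
X = 0.3182


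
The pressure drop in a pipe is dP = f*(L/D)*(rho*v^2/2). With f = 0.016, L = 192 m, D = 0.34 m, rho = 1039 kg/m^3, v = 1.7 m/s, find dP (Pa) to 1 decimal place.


dP = f * (L/D) * (rho*v^2/2)
dP = 0.016 * (192/0.34) * (1039*1.7^2/2)
L/D = 564.70588235
rho*v^2/2 = 1039*2.89/2 = 1501.355
dP = 0.016 * 564.70588235 * 1501.355
dP = 13565.2 Pa


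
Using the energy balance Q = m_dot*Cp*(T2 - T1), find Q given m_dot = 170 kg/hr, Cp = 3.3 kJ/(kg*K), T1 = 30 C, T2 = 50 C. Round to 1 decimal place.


Q = m_dot * Cp * (T2 - T1)
Q = 170 * 3.3 * (50 - 30)
Q = 170 * 3.3 * 20
Q = 11220.0 kJ/hr


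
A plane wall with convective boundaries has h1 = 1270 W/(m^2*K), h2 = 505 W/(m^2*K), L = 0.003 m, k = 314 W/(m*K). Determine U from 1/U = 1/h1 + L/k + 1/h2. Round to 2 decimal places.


1/U = 1/h1 + L/k + 1/h2
1/U = 1/1270 + 0.003/314 + 1/505
1/U = 0.0007874016 + 9.5541e-06 + 0.001980198
1/U = 0.0027771537
U = 360.08 W/(m^2*K)


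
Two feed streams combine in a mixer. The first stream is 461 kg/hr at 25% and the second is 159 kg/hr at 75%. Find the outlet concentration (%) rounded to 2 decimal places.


Mass balance on solute: F1*x1 + F2*x2 = F3*x3
F3 = F1 + F2 = 461 + 159 = 620 kg/hr
x3 = (F1*x1 + F2*x2)/F3
x3 = (461*0.25 + 159*0.75) / 620
x3 = 37.82%


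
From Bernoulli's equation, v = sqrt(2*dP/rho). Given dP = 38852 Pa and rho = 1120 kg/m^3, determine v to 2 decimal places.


v = sqrt(2*dP/rho)
v = sqrt(2*38852/1120)
v = sqrt(69.378571)
v = 8.33 m/s


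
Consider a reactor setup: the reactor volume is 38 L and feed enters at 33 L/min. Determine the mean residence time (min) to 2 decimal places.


tau = V / v0
tau = 38 / 33
tau = 1.15 min


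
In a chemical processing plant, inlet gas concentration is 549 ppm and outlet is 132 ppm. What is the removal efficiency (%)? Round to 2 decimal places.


Efficiency = (G_in - G_out) / G_in * 100%
Efficiency = (549 - 132) / 549 * 100
Efficiency = 417 / 549 * 100
Efficiency = 75.96%


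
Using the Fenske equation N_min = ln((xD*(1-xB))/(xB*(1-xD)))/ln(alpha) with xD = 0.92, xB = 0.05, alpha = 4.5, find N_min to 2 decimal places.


N_min = ln((xD*(1-xB))/(xB*(1-xD))) / ln(alpha)
Numerator inside ln: 0.874 / 0.004 = 218.5
ln(218.5) = 5.386786
ln(alpha) = ln(4.5) = 1.504077
N_min = 5.386786 / 1.504077 = 3.58


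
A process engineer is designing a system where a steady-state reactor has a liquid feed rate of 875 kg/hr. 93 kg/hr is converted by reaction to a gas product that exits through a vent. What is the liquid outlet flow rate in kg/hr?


Steady-state mass balance on the main outlet: F_out = F_in - F_removed
F_out = 875 - 93
F_out = 782 kg/hr


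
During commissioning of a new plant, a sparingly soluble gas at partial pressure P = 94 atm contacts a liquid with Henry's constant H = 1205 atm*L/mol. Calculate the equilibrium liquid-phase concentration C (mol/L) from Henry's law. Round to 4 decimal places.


C = P / H
C = 94 / 1205
C = 0.0780 mol/L


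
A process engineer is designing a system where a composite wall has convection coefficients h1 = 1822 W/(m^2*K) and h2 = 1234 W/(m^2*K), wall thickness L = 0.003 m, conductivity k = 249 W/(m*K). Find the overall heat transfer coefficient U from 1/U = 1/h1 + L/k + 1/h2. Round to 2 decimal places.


1/U = 1/h1 + L/k + 1/h2
1/U = 1/1822 + 0.003/249 + 1/1234
1/U = 0.0005488474 + 1.20482e-05 + 0.0008103728
1/U = 0.0013712684
U = 729.25 W/(m^2*K)


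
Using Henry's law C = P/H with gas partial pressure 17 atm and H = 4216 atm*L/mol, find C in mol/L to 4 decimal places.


C = P / H
C = 17 / 4216
C = 0.0040 mol/L


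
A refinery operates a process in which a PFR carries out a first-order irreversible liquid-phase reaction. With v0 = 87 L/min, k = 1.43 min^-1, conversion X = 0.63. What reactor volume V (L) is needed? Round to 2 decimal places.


V = (v0/k) * ln(1/(1-X))
V = (87/1.43) * ln(1/(1-0.63))
V = 60.839161 * ln(2.702703)
V = 60.839161 * 0.994252
V = 60.49 L


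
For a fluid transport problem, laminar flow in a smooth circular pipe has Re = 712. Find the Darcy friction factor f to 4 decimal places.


f = 64 / Re
f = 64 / 712
f = 0.0899


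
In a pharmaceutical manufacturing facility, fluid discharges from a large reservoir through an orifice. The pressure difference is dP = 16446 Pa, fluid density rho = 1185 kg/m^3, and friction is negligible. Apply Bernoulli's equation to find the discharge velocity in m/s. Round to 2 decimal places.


v = sqrt(2*dP/rho)
v = sqrt(2*16446/1185)
v = sqrt(27.756962)
v = 5.27 m/s


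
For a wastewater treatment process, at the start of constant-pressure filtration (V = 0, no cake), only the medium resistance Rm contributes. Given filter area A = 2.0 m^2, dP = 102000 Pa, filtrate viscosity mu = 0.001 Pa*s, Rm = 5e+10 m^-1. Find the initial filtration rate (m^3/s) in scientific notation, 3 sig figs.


rate = A * dP / (mu * Rm)
rate = 2.0 * 102000 / (0.001 * 5e+10)
rate = 204000.0 / 5.000e+07
rate = 4.08e-03 m^3/s


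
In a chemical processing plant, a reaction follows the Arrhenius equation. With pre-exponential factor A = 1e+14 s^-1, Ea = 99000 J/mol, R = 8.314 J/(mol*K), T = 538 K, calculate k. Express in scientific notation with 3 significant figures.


k = A * exp(-Ea/(R*T))
k = 1e+14 * exp(-99000 / (8.314 * 538))
k = 1e+14 * exp(-22.133133)
k = 2.44e+04


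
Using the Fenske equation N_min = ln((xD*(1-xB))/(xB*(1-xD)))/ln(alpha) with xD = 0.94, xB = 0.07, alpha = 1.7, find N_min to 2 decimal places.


N_min = ln((xD*(1-xB))/(xB*(1-xD))) / ln(alpha)
Numerator inside ln: 0.8742 / 0.0042 = 208.142857
ln(208.142857) = 5.338225
ln(alpha) = ln(1.7) = 0.530628
N_min = 5.338225 / 0.530628 = 10.06


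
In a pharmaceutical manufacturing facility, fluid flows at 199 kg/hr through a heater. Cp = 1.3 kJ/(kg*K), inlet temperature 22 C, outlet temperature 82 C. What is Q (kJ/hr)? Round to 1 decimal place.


Q = m_dot * Cp * (T2 - T1)
Q = 199 * 1.3 * (82 - 22)
Q = 199 * 1.3 * 60
Q = 15522.0 kJ/hr


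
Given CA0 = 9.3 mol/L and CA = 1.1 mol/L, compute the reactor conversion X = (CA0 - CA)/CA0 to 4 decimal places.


X = (CA0 - CA) / CA0
X = (9.3 - 1.1) / 9.3
X = 8.2 / 9.3
X = 0.8817


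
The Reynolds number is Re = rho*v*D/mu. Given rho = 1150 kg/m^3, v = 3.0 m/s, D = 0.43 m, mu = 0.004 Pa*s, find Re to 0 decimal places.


Re = rho * v * D / mu
Re = 1150 * 3.0 * 0.43 / 0.004
Re = 1483.5 / 0.004
Re = 370875


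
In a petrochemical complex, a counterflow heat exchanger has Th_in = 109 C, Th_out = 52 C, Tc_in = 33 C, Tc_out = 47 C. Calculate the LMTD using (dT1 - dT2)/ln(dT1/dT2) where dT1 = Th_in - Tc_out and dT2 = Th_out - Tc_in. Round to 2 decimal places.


dT1 = Th_in - Tc_out = 109 - 47 = 62
dT2 = Th_out - Tc_in = 52 - 33 = 19
LMTD = (dT1 - dT2) / ln(dT1/dT2)
LMTD = (62 - 19) / ln(62/19)
LMTD = 36.36 K


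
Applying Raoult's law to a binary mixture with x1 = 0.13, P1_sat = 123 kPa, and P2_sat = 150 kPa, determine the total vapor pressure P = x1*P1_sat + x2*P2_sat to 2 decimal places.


P = x1*P1_sat + x2*P2_sat
x2 = 1 - x1 = 1 - 0.13 = 0.87
P = 0.13*123 + 0.87*150
P = 15.99 + 130.5
P = 146.49 kPa


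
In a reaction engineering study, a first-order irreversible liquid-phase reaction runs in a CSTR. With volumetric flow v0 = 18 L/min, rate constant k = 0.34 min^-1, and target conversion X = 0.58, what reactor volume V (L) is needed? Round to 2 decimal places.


V = v0 * X / (k * (1 - X))
V = 18 * 0.58 / (0.34 * (1 - 0.58))
V = 10.44 / (0.34 * 0.42)
V = 10.44 / 0.1428
V = 73.11 L


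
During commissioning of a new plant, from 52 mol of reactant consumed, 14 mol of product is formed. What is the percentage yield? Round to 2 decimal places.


Yield = (moles product / moles consumed) * 100%
Yield = (14 / 52) * 100
Yield = 0.2692 * 100
Yield = 26.92%


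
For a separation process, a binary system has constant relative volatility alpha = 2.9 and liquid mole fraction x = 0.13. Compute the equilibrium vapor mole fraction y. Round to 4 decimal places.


y = alpha*x / (1 + (alpha-1)*x)
y = 2.9*0.13 / (1 + (2.9-1)*0.13)
y = 0.377 / (1 + 0.247)
y = 0.377 / 1.247
y = 0.3023


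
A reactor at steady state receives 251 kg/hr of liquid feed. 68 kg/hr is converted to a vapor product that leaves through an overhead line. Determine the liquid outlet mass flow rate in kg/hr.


Steady-state mass balance on the main outlet: F_out = F_in - F_removed
F_out = 251 - 68
F_out = 183 kg/hr


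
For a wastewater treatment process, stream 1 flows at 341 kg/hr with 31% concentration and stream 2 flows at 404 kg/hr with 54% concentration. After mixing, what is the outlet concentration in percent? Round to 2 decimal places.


Mass balance on solute: F1*x1 + F2*x2 = F3*x3
F3 = F1 + F2 = 341 + 404 = 745 kg/hr
x3 = (F1*x1 + F2*x2)/F3
x3 = (341*0.31 + 404*0.54) / 745
x3 = 43.47%


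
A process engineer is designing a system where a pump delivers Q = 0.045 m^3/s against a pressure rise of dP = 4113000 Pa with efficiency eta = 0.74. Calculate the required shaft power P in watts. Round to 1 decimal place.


P = Q * dP / eta
P = 0.045 * 4113000 / 0.74
P = 185085.0 / 0.74
P = 250114.9 W


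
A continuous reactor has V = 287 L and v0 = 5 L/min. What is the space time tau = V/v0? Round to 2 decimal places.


tau = V / v0
tau = 287 / 5
tau = 57.40 min


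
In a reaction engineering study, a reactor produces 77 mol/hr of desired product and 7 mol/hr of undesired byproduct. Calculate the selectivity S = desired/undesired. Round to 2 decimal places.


S = desired product rate / undesired product rate
S = 77 / 7
S = 11.00


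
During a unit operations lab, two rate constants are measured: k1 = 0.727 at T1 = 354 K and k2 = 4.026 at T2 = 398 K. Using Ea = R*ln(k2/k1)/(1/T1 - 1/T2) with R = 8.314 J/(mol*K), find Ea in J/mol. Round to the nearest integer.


Ea = R * ln(k2/k1) / (1/T1 - 1/T2)
ln(k2/k1) = ln(4.026/0.727) = 1.7116021
1/T1 - 1/T2 = 1/354 - 1/398 = 0.000312295943
Ea = 8.314 * 1.7116021 / 0.000312295943
Ea = 45567 J/mol


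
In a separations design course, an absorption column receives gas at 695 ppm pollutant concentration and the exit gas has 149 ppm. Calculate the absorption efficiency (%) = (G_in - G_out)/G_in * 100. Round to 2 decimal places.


Efficiency = (G_in - G_out) / G_in * 100%
Efficiency = (695 - 149) / 695 * 100
Efficiency = 546 / 695 * 100
Efficiency = 78.56%


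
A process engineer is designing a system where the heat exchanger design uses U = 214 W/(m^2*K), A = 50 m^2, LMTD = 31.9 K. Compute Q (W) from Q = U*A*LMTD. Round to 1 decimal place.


Q = U * A * LMTD
Q = 214 * 50 * 31.9
Q = 341330.0 W


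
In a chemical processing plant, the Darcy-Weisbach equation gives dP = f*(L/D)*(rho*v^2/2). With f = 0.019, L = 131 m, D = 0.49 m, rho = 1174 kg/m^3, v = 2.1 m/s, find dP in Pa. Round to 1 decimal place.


dP = f * (L/D) * (rho*v^2/2)
dP = 0.019 * (131/0.49) * (1174*2.1^2/2)
L/D = 267.34693878
rho*v^2/2 = 1174*4.41/2 = 2588.67
dP = 0.019 * 267.34693878 * 2588.67
dP = 13149.4 Pa


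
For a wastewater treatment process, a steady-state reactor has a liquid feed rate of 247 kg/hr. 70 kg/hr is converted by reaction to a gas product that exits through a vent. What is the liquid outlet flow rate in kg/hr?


Steady-state mass balance on the main outlet: F_out = F_in - F_removed
F_out = 247 - 70
F_out = 177 kg/hr


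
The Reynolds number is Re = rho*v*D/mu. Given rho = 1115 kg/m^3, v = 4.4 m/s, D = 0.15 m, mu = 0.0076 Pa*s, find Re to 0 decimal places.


Re = rho * v * D / mu
Re = 1115 * 4.4 * 0.15 / 0.0076
Re = 735.9 / 0.0076
Re = 96829


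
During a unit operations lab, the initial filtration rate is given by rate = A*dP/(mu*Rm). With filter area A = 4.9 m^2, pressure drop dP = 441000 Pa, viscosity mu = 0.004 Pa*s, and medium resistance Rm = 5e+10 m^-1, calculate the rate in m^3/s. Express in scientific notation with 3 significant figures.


rate = A * dP / (mu * Rm)
rate = 4.9 * 441000 / (0.004 * 5e+10)
rate = 2160900.0 / 2.000e+08
rate = 1.08e-02 m^3/s


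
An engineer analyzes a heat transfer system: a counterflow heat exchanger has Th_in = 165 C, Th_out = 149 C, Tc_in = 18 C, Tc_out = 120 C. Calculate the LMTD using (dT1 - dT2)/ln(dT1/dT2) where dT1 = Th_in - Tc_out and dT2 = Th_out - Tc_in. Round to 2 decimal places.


dT1 = Th_in - Tc_out = 165 - 120 = 45
dT2 = Th_out - Tc_in = 149 - 18 = 131
LMTD = (dT1 - dT2) / ln(dT1/dT2)
LMTD = (45 - 131) / ln(45/131)
LMTD = 80.48 K


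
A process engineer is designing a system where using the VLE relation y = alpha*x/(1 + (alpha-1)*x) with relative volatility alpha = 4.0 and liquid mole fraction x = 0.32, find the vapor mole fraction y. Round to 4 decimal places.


y = alpha*x / (1 + (alpha-1)*x)
y = 4.0*0.32 / (1 + (4.0-1)*0.32)
y = 1.28 / (1 + 0.96)
y = 1.28 / 1.96
y = 0.6531


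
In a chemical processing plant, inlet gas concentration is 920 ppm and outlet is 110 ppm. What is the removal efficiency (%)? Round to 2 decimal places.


Efficiency = (G_in - G_out) / G_in * 100%
Efficiency = (920 - 110) / 920 * 100
Efficiency = 810 / 920 * 100
Efficiency = 88.04%


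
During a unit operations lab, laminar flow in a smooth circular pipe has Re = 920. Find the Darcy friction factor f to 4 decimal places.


f = 64 / Re
f = 64 / 920
f = 0.0696


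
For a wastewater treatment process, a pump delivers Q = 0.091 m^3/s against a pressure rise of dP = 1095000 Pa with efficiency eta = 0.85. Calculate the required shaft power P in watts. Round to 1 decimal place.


P = Q * dP / eta
P = 0.091 * 1095000 / 0.85
P = 99645.0 / 0.85
P = 117229.4 W


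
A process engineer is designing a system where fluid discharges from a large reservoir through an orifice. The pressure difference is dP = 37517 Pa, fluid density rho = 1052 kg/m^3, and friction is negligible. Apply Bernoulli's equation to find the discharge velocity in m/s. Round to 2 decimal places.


v = sqrt(2*dP/rho)
v = sqrt(2*37517/1052)
v = sqrt(71.325095)
v = 8.45 m/s


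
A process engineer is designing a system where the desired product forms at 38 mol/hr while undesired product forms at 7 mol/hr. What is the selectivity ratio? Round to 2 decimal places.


S = desired product rate / undesired product rate
S = 38 / 7
S = 5.43


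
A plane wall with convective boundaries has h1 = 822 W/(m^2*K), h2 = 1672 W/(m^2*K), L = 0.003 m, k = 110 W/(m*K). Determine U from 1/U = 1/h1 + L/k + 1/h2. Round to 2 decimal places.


1/U = 1/h1 + L/k + 1/h2
1/U = 1/822 + 0.003/110 + 1/1672
1/U = 0.001216545 + 2.72727e-05 + 0.0005980861
1/U = 0.0018419038
U = 542.92 W/(m^2*K)


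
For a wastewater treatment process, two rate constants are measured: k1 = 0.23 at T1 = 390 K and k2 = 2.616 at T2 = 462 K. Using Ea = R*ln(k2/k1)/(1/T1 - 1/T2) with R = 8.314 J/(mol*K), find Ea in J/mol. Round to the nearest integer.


Ea = R * ln(k2/k1) / (1/T1 - 1/T2)
ln(k2/k1) = ln(2.616/0.23) = 2.4313224
1/T1 - 1/T2 = 1/390 - 1/462 = 0.0003996004
Ea = 8.314 * 2.4313224 / 0.0003996004
Ea = 50586 J/mol


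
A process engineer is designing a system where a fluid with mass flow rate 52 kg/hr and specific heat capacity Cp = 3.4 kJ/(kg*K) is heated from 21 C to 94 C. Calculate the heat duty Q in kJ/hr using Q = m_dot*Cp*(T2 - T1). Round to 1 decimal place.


Q = m_dot * Cp * (T2 - T1)
Q = 52 * 3.4 * (94 - 21)
Q = 52 * 3.4 * 73
Q = 12906.4 kJ/hr


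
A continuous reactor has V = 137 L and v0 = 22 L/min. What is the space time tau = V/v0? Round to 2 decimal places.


tau = V / v0
tau = 137 / 22
tau = 6.23 min


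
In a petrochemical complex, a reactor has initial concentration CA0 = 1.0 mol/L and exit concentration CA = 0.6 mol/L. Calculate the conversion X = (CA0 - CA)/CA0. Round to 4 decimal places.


X = (CA0 - CA) / CA0
X = (1.0 - 0.6) / 1.0
X = 0.4 / 1.0
X = 0.4000


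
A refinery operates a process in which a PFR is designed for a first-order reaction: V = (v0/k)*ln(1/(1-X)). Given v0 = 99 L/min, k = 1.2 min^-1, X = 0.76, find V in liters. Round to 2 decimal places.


V = (v0/k) * ln(1/(1-X))
V = (99/1.2) * ln(1/(1-0.76))
V = 82.5 * ln(4.166667)
V = 82.5 * 1.427116
V = 117.74 L


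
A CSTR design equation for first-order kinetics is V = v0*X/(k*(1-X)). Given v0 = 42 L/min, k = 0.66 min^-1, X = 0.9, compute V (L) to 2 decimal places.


V = v0 * X / (k * (1 - X))
V = 42 * 0.9 / (0.66 * (1 - 0.9))
V = 37.8 / (0.66 * 0.1)
V = 37.8 / 0.066
V = 572.73 L


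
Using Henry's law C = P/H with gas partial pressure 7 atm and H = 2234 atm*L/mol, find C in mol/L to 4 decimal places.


C = P / H
C = 7 / 2234
C = 0.0031 mol/L


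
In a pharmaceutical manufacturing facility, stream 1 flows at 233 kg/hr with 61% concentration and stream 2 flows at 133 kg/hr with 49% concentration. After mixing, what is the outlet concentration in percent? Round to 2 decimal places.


Mass balance on solute: F1*x1 + F2*x2 = F3*x3
F3 = F1 + F2 = 233 + 133 = 366 kg/hr
x3 = (F1*x1 + F2*x2)/F3
x3 = (233*0.61 + 133*0.49) / 366
x3 = 56.64%


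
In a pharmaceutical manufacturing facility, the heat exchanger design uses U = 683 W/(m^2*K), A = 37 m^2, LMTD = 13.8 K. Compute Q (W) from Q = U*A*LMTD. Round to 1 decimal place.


Q = U * A * LMTD
Q = 683 * 37 * 13.8
Q = 348739.8 W
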